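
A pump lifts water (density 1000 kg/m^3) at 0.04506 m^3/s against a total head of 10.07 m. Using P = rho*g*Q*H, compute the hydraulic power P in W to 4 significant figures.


P = 1000 * 9.81 * 0.04506 * 10.07 = 4451 W
Therefore the hydraulic power P = 4451 W.


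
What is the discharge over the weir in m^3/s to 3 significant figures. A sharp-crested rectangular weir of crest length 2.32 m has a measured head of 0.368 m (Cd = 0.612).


Approach: apply the rectangular weir equation, Q = (2/3)*Cd*L*sqrt(2g)*H^1.5.
Q = (2/3)*0.612*2.32*sqrt(2*9.81)*0.368^1.5 = 0.936 m^3/s
Therefore the discharge over the weir = 0.936 m^3/s.


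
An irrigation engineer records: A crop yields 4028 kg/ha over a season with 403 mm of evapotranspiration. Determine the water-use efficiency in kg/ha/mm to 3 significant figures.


Approach: apply the water-use efficiency ratio, WUE = yield/ET.
WUE = 4028 / 403 = 10.00 kg/ha/mm
Therefore the water-use efficiency = 10.00 kg/ha/mm.


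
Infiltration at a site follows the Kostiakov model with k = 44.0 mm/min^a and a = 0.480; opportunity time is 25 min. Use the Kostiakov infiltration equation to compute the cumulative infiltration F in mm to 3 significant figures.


Approach: apply the Kostiakov infiltration equation, F = k*t^a.
F = 44.0 * 25^0.480 = 206 mm
Therefore the cumulative infiltration F = 206 mm.


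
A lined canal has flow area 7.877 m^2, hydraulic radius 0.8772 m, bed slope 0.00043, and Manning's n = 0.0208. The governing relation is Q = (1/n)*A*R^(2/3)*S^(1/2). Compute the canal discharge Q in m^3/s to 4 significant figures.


Q = (1/0.0208) * 7.877 * 0.8772^(2/3) * 0.00043^(1/2) = 7.196 m^3/s
Therefore the canal discharge Q = 7.196 m^3/s.


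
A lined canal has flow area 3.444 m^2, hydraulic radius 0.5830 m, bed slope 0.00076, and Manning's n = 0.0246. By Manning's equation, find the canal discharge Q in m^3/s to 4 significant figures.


Approach: apply Manning's equation, Q = (1/n)*A*R^(2/3)*S^(1/2).
Q = (1/0.0246) * 3.444 * 0.5830^(2/3) * 0.00076^(1/2) = 2.693 m^3/s
Therefore the canal discharge Q = 2.693 m^3/s.


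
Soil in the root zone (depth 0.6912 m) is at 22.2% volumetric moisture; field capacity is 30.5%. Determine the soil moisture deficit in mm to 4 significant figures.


Approach: apply the soil moisture deficit relation, SMD = (FC - theta)/100 * depth * 1000.
SMD = (30.5 - 22.2)/100 * 0.6912 * 1000 = 57.37 mm
Therefore the soil moisture deficit = 57.37 mm.


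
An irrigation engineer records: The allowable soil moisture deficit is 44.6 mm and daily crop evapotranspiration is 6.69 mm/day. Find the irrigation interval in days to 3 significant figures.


Approach: apply the irrigation interval relation, interval = SMD / ETc.
interval = 44.6 / 6.69 = 6.67 days
Therefore the irrigation interval = 6.67 days.


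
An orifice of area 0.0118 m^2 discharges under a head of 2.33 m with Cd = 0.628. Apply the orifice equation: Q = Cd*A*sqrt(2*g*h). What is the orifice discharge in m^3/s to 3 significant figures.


Q = 0.628 * 0.0118 * sqrt(2*9.81*2.33) = 0.0501 m^3/s
Therefore the orifice discharge = 0.0501 m^3/s.


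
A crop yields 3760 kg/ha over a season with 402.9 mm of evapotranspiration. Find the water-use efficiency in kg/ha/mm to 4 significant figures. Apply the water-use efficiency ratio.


Approach: apply the water-use efficiency ratio, WUE = yield/ET.
WUE = 3760 / 402.9 = 9.332 kg/ha/mm
Therefore the water-use efficiency = 9.332 kg/ha/mm.


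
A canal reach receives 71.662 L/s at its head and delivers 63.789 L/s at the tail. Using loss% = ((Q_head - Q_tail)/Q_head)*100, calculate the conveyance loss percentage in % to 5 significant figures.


loss = ((71.662 - 63.789)/71.662)*100 = 10.986 %
Therefore the conveyance loss percentage = 10.986 %.


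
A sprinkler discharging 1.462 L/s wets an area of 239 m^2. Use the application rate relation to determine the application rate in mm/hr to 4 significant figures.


Approach: apply the application rate relation, rate = (Q/A)*3600.
rate = (1.462 / 239) * 3600 = 22.02 mm/hr
Therefore the application rate = 22.02 mm/hr.


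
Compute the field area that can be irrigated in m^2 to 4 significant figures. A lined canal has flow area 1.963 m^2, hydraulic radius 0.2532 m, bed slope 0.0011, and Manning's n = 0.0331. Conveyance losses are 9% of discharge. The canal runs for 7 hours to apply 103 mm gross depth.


Approach: apply Manning's equation with a conveyance and depth budget, Q = (1/n)*A*R^(2/3)*S^(1/2); Q_field = Q*(1-loss); Area = Q_field*t/(d/1000).
Step 1 — canal discharge (Manning's equation):
  Q = (1/0.0331) * 1.963 * 0.2532^(2/3) * 0.0011^(1/2) = 0.787223 m^3/s
Step 2 — delivered flow: Q_field = 0.787223*(1 - 9/100) = 0.716373 m^3/s
Step 3 — volume delivered: V = 0.716373 * 7*3600 = 18052.6 m^3
Step 4 — area served: A = V / (depth/1000) = 18052.6 / 0.103 = 175300 m^2
Therefore the field area that can be irrigated = 175300 m^2.


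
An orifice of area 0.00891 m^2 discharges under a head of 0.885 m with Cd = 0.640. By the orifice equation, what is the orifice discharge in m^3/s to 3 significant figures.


Approach: apply the orifice equation, Q = Cd*A*sqrt(2*g*h).
Q = 0.640 * 0.00891 * sqrt(2*9.81*0.885) = 0.0238 m^3/s
Therefore the orifice discharge = 0.0238 m^3/s.


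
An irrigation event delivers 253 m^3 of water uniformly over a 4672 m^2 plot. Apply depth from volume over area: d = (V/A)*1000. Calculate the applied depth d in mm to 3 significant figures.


d = (253 / 4672) * 1000 = 54.2 mm
Therefore the applied depth d = 54.2 mm.


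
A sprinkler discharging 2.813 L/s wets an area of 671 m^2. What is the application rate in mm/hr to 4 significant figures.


Approach: apply the application rate relation, rate = (Q/A)*3600.
rate = (2.813 / 671) * 3600 = 15.09 mm/hr
Therefore the application rate = 15.09 mm/hr.


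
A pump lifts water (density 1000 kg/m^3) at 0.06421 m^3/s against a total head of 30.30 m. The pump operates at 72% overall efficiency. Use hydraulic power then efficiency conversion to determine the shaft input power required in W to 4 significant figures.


Approach: apply hydraulic power then efficiency conversion, P = rho*g*Q*H; P_in = P/eta.
Step 1 — hydraulic power (P = rho*g*Q*H):
  P = 1000 * 9.81 * 0.06421 * 30.30 = 19086.0 W
Step 2 — input power: P_in = P/eta = 19086.0 / 0.72 = 26510 W
Therefore the shaft input power required = 26510 W.


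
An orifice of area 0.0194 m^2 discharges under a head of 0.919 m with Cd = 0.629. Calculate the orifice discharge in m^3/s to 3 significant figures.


Approach: apply the orifice equation, Q = Cd*A*sqrt(2*g*h).
Q = 0.629 * 0.0194 * sqrt(2*9.81*0.919) = 0.0518 m^3/s
Therefore the orifice discharge = 0.0518 m^3/s.


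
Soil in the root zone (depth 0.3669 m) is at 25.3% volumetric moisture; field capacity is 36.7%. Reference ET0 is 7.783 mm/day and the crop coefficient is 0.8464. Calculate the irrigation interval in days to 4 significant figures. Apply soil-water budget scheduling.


Approach: apply soil-water budget scheduling, SMD = (FC-theta)/100*depth*1000; ETc = ET0*Kc; interval = SMD/ETc.
Step 1 — soil moisture deficit:
  SMD = (36.7 - 25.3)/100 * 0.3669 * 1000 = 41.8266 mm
Step 2 — daily crop ET (ETc = ET0*Kc):
  ETc = 7.783 * 0.8464 = 6.58753 mm/day
Step 3 — irrigation interval (SMD/ETc):
  interval = 41.8266 / 6.58753 = 6.349 days
Therefore the irrigation interval = 6.349 days.


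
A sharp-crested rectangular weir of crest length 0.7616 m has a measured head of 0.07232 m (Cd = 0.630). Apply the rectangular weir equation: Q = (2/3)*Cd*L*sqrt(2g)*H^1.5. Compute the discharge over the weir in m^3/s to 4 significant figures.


Q = (2/3)*0.630*0.7616*sqrt(2*9.81)*0.07232^1.5 = 0.02756 m^3/s
Therefore the discharge over the weir = 0.02756 m^3/s.


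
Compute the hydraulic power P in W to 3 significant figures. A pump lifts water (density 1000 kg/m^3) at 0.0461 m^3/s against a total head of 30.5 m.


Approach: apply the hydraulic power relation, P = rho*g*Q*H.
P = 1000 * 9.81 * 0.0461 * 30.5 = 13800 W
Therefore the hydraulic power P = 13800 W.


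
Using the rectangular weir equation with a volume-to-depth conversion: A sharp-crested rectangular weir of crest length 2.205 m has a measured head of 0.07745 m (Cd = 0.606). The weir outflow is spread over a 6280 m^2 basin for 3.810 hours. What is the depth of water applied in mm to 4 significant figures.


Approach: apply the rectangular weir equation with a volume-to-depth conversion, Q = (2/3)*Cd*L*sqrt(2g)*H^1.5; d = Q*t/A * 1000.
Step 1 — weir discharge:
  Q = (2/3)*0.606*2.205*sqrt(2*9.81)*0.07745^1.5 = 0.0850495 m^3/s
Step 2 — volume: V = 0.0850495 * 3.810*3600 = 1166.54 m^3
Step 3 — depth: d = V/A * 1000 = 1166.54/6280 * 1000 = 185.8 mm
Therefore the depth of water applied = 185.8 mm.


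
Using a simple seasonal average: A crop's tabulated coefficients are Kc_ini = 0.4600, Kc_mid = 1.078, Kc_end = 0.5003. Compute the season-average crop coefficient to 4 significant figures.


Approach: apply a simple seasonal average, Kc_avg = (Kc_ini + Kc_mid + Kc_end)/3.
Kc_avg = (0.4600 + 1.078 + 0.5003)/3 = 0.6794
Therefore the season-average crop coefficient = 0.6794.


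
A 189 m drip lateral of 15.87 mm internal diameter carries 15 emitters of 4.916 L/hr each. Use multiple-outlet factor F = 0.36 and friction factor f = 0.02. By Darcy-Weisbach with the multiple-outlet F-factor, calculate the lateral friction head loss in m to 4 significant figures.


Approach: apply Darcy-Weisbach with the multiple-outlet F-factor, Q = n*q/(3600*1000) m^3/s; v = Q/A; hf = F*f*(L/D)*(v^2/(2g)).
Q = 15*4.916/(3600*1000) = 2.04833e-05 m^3/s
A = pi*(15.87e-3/2)^2 = 1.97808e-04 m^2, so v = Q/A = 0.103552 m/s
hf = 0.36*0.02*(189/0.01587)*(0.103552^2/(2*9.81)) = 0.04686 m
Therefore the lateral friction head loss = 0.04686 m.


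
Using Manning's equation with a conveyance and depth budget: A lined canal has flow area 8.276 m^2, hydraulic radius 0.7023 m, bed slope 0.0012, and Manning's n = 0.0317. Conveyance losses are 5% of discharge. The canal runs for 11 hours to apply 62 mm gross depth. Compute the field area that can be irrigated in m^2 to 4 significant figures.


Approach: apply Manning's equation with a conveyance and depth budget, Q = (1/n)*A*R^(2/3)*S^(1/2); Q_field = Q*(1-loss); Area = Q_field*t/(d/1000).
Step 1 — canal discharge (Manning's equation):
  Q = (1/0.0317) * 8.276 * 0.7023^(2/3) * 0.0012^(1/2) = 7.14552 m^3/s
Step 2 — delivered flow: Q_field = 7.14552*(1 - 5/100) = 6.78824 m^3/s
Step 3 — volume delivered: V = 6.78824 * 11*3600 = 268814 m^3
Step 4 — area served: A = V / (depth/1000) = 268814 / 0.062 = 4336000 m^2
Therefore the field area that can be irrigated = 4336000 m^2.


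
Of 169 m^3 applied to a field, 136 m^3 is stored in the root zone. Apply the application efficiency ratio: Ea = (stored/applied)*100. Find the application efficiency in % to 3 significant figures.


Ea = (136/169)*100 = 80.5 %
Therefore the application efficiency = 80.5 %.


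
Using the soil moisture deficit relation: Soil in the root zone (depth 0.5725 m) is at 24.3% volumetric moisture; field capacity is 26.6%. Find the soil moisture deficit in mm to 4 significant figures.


Approach: apply the soil moisture deficit relation, SMD = (FC - theta)/100 * depth * 1000.
SMD = (26.6 - 24.3)/100 * 0.5725 * 1000 = 13.17 mm
Therefore the soil moisture deficit = 13.17 mm.


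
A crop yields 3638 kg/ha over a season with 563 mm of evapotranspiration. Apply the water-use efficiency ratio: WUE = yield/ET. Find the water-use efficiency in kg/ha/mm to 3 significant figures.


WUE = 3638 / 563 = 6.46 kg/ha/mm
Therefore the water-use efficiency = 6.46 kg/ha/mm.


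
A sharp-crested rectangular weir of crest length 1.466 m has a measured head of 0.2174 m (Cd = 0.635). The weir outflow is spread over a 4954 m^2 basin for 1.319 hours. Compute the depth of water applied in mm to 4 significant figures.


Approach: apply the rectangular weir equation with a volume-to-depth conversion, Q = (2/3)*Cd*L*sqrt(2g)*H^1.5; d = Q*t/A * 1000.
Step 1 — weir discharge:
  Q = (2/3)*0.635*1.466*sqrt(2*9.81)*0.2174^1.5 = 0.278648 m^3/s
Step 2 — volume: V = 0.278648 * 1.319*3600 = 1323.13 m^3
Step 3 — depth: d = V/A * 1000 = 1323.13/4954 * 1000 = 267.1 mm
Therefore the depth of water applied = 267.1 mm.


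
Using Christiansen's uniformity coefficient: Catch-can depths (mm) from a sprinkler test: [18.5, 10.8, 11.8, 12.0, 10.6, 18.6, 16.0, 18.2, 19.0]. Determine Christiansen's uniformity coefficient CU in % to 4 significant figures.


Approach: apply Christiansen's uniformity coefficient, CU = (1 - mean_abs_deviation/mean)*100.
mean = 15.0556 mm
mean |d_i - mean| = 3.33827 mm
CU = (1 - 3.33827/15.0556)*100 = 77.83 %
Therefore Christiansen's uniformity coefficient CU = 77.83 %.


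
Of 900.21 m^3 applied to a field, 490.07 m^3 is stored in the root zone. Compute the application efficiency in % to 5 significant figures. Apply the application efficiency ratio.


Approach: apply the application efficiency ratio, Ea = (stored/applied)*100.
Ea = (490.07/900.21)*100 = 54.440 %
Therefore the application efficiency = 54.440 %.


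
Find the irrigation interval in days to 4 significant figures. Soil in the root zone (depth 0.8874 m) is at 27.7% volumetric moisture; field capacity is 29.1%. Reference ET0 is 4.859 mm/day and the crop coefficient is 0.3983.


Approach: apply soil-water budget scheduling, SMD = (FC-theta)/100*depth*1000; ETc = ET0*Kc; interval = SMD/ETc.
Step 1 — soil moisture deficit:
  SMD = (29.1 - 27.7)/100 * 0.8874 * 1000 = 12.4236 mm
Step 2 — daily crop ET (ETc = ET0*Kc):
  ETc = 4.859 * 0.3983 = 1.93534 mm/day
Step 3 — irrigation interval (SMD/ETc):
  interval = 12.4236 / 1.93534 = 6.419 days
Therefore the irrigation interval = 6.419 days.


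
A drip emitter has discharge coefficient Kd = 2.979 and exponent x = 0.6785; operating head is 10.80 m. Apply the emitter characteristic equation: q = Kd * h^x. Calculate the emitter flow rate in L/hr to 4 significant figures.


q = 2.979 * 10.80^0.6785 = 14.97 L/hr
Therefore the emitter flow rate = 14.97 L/hr.


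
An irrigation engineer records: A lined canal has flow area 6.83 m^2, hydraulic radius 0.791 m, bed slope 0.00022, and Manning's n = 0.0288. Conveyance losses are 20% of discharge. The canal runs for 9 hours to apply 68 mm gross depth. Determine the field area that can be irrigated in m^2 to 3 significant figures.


Approach: apply Manning's equation with a conveyance and depth budget, Q = (1/n)*A*R^(2/3)*S^(1/2); Q_field = Q*(1-loss); Area = Q_field*t/(d/1000).
Step 1 — canal discharge (Manning's equation):
  Q = (1/0.0288) * 6.83 * 0.791^(2/3) * 0.00022^(1/2) = 3.0085 m^3/s
Step 2 — delivered flow: Q_field = 3.0085*(1 - 20/100) = 2.4068 m^3/s
Step 3 — volume delivered: V = 2.4068 * 9*3600 = 77982 m^3
Step 4 — area served: A = V / (depth/1000) = 77982 / 0.068 = 1150000 m^2
Therefore the field area that can be irrigated = 1150000 m^2.


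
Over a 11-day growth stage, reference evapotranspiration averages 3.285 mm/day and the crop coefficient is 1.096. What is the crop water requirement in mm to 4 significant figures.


Approach: apply the crop water requirement relation, CWR = ET0 * Kc * days.
CWR = 3.285 * 1.096 * 11 = 39.60 mm
Therefore the crop water requirement = 39.60 mm.


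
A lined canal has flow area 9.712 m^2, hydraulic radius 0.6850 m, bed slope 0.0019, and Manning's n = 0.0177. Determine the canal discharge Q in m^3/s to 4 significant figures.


Approach: apply Manning's equation, Q = (1/n)*A*R^(2/3)*S^(1/2).
Q = (1/0.0177) * 9.712 * 0.6850^(2/3) * 0.0019^(1/2) = 18.59 m^3/s
Therefore the canal discharge Q = 18.59 m^3/s.


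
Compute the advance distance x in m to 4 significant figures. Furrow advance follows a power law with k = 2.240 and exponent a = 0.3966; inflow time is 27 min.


Approach: apply the power-law advance function, x = k*t^a.
x = 2.240 * 27^0.3966 = 8.278 m
Therefore the advance distance x = 8.278 m.


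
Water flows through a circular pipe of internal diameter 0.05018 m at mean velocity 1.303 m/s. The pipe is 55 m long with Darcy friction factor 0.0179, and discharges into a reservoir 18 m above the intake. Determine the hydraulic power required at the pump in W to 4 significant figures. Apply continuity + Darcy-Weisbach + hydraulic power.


Approach: apply continuity + Darcy-Weisbach + hydraulic power, Q = A*v; hf = f*(L/D)*(v^2/(2g)); H = static + hf; P = rho*g*Q*H.
Step 1 — flow rate (continuity, Q = A*v):
  A = pi*(0.05018/2)^2 = 0.00197766 m^2
  Q = 0.00197766 * 1.303 = 0.00257689 m^3/s
Step 2 — friction head loss (Darcy-Weisbach):
  hf = 0.0179 * (55/0.05018) * (1.303^2 / (2*9.81))
  hf = 1.69775 m
Step 3 — total head: H = 18 + 1.69775 = 19.6978 m
Step 4 — hydraulic power (P = rho*g*Q*H):
  P = 1000 * 9.81 * 0.00257689 * 19.6978 = 497.9 W
Therefore the hydraulic power required at the pump = 497.9 W.


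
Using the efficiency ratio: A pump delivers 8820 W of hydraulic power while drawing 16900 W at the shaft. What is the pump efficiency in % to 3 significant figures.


Approach: apply the efficiency ratio, eta = (P_out/P_in)*100.
eta = (8820 / 16900) * 100 = 52.2 %
Therefore the pump efficiency = 52.2 %.


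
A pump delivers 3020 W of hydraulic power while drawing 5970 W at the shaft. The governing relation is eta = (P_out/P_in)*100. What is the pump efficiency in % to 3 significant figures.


eta = (3020 / 5970) * 100 = 50.6 %
Therefore the pump efficiency = 50.6 %.


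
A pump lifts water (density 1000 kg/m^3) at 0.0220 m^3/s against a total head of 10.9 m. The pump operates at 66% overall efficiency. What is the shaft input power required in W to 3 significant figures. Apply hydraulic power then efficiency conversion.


Approach: apply hydraulic power then efficiency conversion, P = rho*g*Q*H; P_in = P/eta.
Step 1 — hydraulic power (P = rho*g*Q*H):
  P = 1000 * 9.81 * 0.0220 * 10.9 = 2352.4 W
Step 2 — input power: P_in = P/eta = 2352.4 / 0.66 = 3560 W
Therefore the shaft input power required = 3560 W.


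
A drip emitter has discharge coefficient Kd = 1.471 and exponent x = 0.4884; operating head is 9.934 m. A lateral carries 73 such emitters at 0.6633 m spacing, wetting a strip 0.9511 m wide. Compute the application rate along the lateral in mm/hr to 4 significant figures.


Approach: apply the emitter equation with a lateral mass balance, q = Kd*h^x; Q = n*q; rate = Q/(n*spacing*width).
Step 1 — single emitter flow (q = Kd*h^x):
  q = 1.471 * 9.934^0.4884 = 4.51448 L/hr
Step 2 — total lateral flow: Q = 73 * 4.51448 = 329.557 L/hr
Step 3 — wetted area: A = 73 * 0.6633 * 0.9511 = 46.0531 m^2
Step 4 — application rate: Q/A = 329.557/46.0531 = 7.156 mm/hr
Therefore the application rate along the lateral = 7.156 mm/hr.


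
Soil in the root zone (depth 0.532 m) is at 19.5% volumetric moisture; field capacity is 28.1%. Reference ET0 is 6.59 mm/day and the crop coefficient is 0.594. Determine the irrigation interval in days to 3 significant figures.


Approach: apply soil-water budget scheduling, SMD = (FC-theta)/100*depth*1000; ETc = ET0*Kc; interval = SMD/ETc.
Step 1 — soil moisture deficit:
  SMD = (28.1 - 19.5)/100 * 0.532 * 1000 = 45.752 mm
Step 2 — daily crop ET (ETc = ET0*Kc):
  ETc = 6.59 * 0.594 = 3.9145 mm/day
Step 3 — irrigation interval (SMD/ETc):
  interval = 45.752 / 3.9145 = 11.7 days
Therefore the irrigation interval = 11.7 days.


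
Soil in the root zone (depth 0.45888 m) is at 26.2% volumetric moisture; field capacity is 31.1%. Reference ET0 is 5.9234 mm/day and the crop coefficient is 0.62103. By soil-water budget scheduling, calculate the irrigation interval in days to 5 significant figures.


Approach: apply soil-water budget scheduling, SMD = (FC-theta)/100*depth*1000; ETc = ET0*Kc; interval = SMD/ETc.
Step 1 — soil moisture deficit:
  SMD = (31.1 - 26.2)/100 * 0.45888 * 1000 = 22.48512 mm
Step 2 — daily crop ET (ETc = ET0*Kc):
  ETc = 5.9234 * 0.62103 = 3.678609 mm/day
Step 3 — irrigation interval (SMD/ETc):
  interval = 22.48512 / 3.678609 = 6.1124 days
Therefore the irrigation interval = 6.1124 days.


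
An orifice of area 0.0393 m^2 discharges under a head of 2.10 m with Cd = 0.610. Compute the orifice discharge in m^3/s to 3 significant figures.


Approach: apply the orifice equation, Q = Cd*A*sqrt(2*g*h).
Q = 0.610 * 0.0393 * sqrt(2*9.81*2.10) = 0.154 m^3/s
Therefore the orifice discharge = 0.154 m^3/s.


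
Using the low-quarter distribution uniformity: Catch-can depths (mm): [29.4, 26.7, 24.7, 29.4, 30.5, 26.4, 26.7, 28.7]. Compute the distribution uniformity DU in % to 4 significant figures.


Approach: apply the low-quarter distribution uniformity, DU = (mean of lowest quarter of readings / overall mean)*100.
sorted lowest 2 of 8: [24.7, 26.4] -> mean = 25.5500 mm
overall mean = 27.8125 mm
DU = (25.5500/27.8125)*100 = 91.87 %
Therefore the distribution uniformity DU = 91.87 %.


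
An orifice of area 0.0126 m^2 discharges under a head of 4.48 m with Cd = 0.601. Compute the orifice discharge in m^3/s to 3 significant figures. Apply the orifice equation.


Approach: apply the orifice equation, Q = Cd*A*sqrt(2*g*h).
Q = 0.601 * 0.0126 * sqrt(2*9.81*4.48) = 0.0710 m^3/s
Therefore the orifice discharge = 0.0710 m^3/s.


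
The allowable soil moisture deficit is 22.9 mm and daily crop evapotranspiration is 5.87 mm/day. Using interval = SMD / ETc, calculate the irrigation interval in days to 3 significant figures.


interval = 22.9 / 5.87 = 3.90 days
Therefore the irrigation interval = 3.90 days.


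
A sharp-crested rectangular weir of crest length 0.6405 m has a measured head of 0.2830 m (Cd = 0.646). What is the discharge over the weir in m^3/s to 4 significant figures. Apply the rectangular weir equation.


Approach: apply the rectangular weir equation, Q = (2/3)*Cd*L*sqrt(2g)*H^1.5.
Q = (2/3)*0.646*0.6405*sqrt(2*9.81)*0.2830^1.5 = 0.1839 m^3/s
Therefore the discharge over the weir = 0.1839 m^3/s.


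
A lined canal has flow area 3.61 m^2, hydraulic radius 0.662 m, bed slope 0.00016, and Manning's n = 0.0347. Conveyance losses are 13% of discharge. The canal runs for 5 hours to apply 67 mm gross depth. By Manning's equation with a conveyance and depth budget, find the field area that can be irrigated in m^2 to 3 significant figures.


Approach: apply Manning's equation with a conveyance and depth budget, Q = (1/n)*A*R^(2/3)*S^(1/2); Q_field = Q*(1-loss); Area = Q_field*t/(d/1000).
Step 1 — canal discharge (Manning's equation):
  Q = (1/0.0347) * 3.61 * 0.662^(2/3) * 0.00016^(1/2) = 0.99956 m^3/s
Step 2 — delivered flow: Q_field = 0.99956*(1 - 13/100) = 0.86962 m^3/s
Step 3 — volume delivered: V = 0.86962 * 5*3600 = 15653 m^3
Step 4 — area served: A = V / (depth/1000) = 15653 / 0.067 = 234000 m^2
Therefore the field area that can be irrigated = 234000 m^2.


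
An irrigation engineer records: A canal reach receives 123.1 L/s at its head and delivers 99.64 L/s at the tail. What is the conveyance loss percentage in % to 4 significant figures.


Approach: apply the conveyance loss ratio, loss% = ((Q_head - Q_tail)/Q_head)*100.
loss = ((123.1 - 99.64)/123.1)*100 = 19.06 %
Therefore the conveyance loss percentage = 19.06 %.


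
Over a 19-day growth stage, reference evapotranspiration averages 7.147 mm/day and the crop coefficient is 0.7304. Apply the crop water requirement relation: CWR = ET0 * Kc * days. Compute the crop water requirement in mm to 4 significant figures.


CWR = 7.147 * 0.7304 * 19 = 99.18 mm
Therefore the crop water requirement = 99.18 mm.


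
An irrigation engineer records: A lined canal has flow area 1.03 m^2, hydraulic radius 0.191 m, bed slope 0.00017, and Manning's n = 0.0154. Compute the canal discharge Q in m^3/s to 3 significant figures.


Approach: apply Manning's equation, Q = (1/n)*A*R^(2/3)*S^(1/2).
Q = (1/0.0154) * 1.03 * 0.191^(2/3) * 0.00017^(1/2) = 0.289 m^3/s
Therefore the canal discharge Q = 0.289 m^3/s.


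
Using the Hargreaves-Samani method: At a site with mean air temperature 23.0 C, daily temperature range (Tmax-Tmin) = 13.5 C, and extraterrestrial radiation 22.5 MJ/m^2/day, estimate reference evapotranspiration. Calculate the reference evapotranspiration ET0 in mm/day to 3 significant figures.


Approach: apply the Hargreaves-Samani method, ET0 = 0.0023*(Tmean+17.8)*sqrt(Tmax-Tmin)*0.408*Ra.
ET0 = 0.0023*(23.0+17.8)*sqrt(13.5)*0.408*22.5 = 3.17 mm/day
Therefore the reference evapotranspiration ET0 = 3.17 mm/day.


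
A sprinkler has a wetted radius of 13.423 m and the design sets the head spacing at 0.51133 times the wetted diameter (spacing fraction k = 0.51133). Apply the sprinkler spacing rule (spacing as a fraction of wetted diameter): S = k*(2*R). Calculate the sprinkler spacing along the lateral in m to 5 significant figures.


S = 0.51133 * (2 * 13.423) = 13.727 m
Therefore the sprinkler spacing along the lateral = 13.727 m.


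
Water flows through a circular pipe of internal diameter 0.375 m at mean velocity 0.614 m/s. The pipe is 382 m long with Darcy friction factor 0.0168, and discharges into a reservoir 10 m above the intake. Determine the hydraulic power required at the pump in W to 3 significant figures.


Approach: apply continuity + Darcy-Weisbach + hydraulic power, Q = A*v; hf = f*(L/D)*(v^2/(2g)); H = static + hf; P = rho*g*Q*H.
Step 1 — flow rate (continuity, Q = A*v):
  A = pi*(0.375/2)^2 = 0.11045 m^2
  Q = 0.11045 * 0.614 = 0.067814 m^3/s
Step 2 — friction head loss (Darcy-Weisbach):
  hf = 0.0168 * (382/0.375) * (0.614^2 / (2*9.81))
  hf = 0.32884 m
Step 3 — total head: H = 10 + 0.32884 = 10.329 m
Step 4 — hydraulic power (P = rho*g*Q*H):
  P = 1000 * 9.81 * 0.067814 * 10.329 = 6870 W
Therefore the hydraulic power required at the pump = 6870 W.


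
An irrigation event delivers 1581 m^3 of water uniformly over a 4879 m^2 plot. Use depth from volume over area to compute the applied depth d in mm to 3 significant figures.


Approach: apply depth from volume over area, d = (V/A)*1000.
d = (1581 / 4879) * 1000 = 324 mm
Therefore the applied depth d = 324 mm.


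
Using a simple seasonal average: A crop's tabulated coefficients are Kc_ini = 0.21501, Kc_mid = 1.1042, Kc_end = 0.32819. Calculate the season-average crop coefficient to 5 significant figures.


Approach: apply a simple seasonal average, Kc_avg = (Kc_ini + Kc_mid + Kc_end)/3.
Kc_avg = (0.21501 + 1.1042 + 0.32819)/3 = 0.54913
Therefore the season-average crop coefficient = 0.54913.


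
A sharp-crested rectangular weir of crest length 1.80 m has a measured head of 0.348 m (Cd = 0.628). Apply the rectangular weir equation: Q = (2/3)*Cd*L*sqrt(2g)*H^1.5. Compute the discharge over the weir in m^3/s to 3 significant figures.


Q = (2/3)*0.628*1.80*sqrt(2*9.81)*0.348^1.5 = 0.685 m^3/s
Therefore the discharge over the weir = 0.685 m^3/s.


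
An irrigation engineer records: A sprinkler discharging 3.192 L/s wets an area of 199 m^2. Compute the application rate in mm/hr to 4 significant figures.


Approach: apply the application rate relation, rate = (Q/A)*3600.
rate = (3.192 / 199) * 3600 = 57.74 mm/hr
Therefore the application rate = 57.74 mm/hr.


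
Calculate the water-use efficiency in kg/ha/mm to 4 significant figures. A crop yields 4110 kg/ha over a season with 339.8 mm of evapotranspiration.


Approach: apply the water-use efficiency ratio, WUE = yield/ET.
WUE = 4110 / 339.8 = 12.10 kg/ha/mm
Therefore the water-use efficiency = 12.10 kg/ha/mm.


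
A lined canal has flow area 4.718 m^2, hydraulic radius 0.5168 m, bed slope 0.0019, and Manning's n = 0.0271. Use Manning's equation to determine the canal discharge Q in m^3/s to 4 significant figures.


Approach: apply Manning's equation, Q = (1/n)*A*R^(2/3)*S^(1/2).
Q = (1/0.0271) * 4.718 * 0.5168^(2/3) * 0.0019^(1/2) = 4.887 m^3/s
Therefore the canal discharge Q = 4.887 m^3/s.


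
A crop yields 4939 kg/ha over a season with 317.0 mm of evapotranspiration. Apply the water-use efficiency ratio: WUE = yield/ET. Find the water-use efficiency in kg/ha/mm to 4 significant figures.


WUE = 4939 / 317.0 = 15.58 kg/ha/mm
Therefore the water-use efficiency = 15.58 kg/ha/mm.


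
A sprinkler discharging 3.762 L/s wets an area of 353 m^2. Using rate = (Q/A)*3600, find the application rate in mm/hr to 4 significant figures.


rate = (3.762 / 353) * 3600 = 38.37 mm/hr
Therefore the application rate = 38.37 mm/hr.


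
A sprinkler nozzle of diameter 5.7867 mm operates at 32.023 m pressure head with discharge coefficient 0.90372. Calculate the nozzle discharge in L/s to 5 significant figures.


Approach: apply the orifice equation, Q = Cd*A*sqrt(2*g*h), A = pi*(d/2)^2.
A = pi*(5.7867e-3/2)^2 = 2.629976e-05 m^2
Q = 0.90372 * 2.629976e-05 * sqrt(2*9.81*32.023) * 1000 = 0.59575 L/s
Therefore the nozzle discharge = 0.59575 L/s.


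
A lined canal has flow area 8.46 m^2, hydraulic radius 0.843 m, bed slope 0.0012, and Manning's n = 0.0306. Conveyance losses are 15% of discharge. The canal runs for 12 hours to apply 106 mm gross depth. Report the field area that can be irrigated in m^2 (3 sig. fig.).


Approach: apply Manning's equation with a conveyance and depth budget, Q = (1/n)*A*R^(2/3)*S^(1/2); Q_field = Q*(1-loss); Area = Q_field*t/(d/1000).
Step 1 — canal discharge (Manning's equation):
  Q = (1/0.0306) * 8.46 * 0.843^(2/3) * 0.0012^(1/2) = 8.5466 m^3/s
Step 2 — delivered flow: Q_field = 8.5466*(1 - 15/100) = 7.2646 m^3/s
Step 3 — volume delivered: V = 7.2646 * 12*3600 = 313830 m^3
Step 4 — area served: A = V / (depth/1000) = 313830 / 0.106 = 2960000 m^2
Therefore the field area that can be irrigated = 2960000 m^2.


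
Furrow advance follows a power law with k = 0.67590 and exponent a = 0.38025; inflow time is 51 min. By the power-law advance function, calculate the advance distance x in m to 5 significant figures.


Approach: apply the power-law advance function, x = k*t^a.
x = 0.67590 * 51^0.38025 = 3.0143 m
Therefore the advance distance x = 3.0143 m.


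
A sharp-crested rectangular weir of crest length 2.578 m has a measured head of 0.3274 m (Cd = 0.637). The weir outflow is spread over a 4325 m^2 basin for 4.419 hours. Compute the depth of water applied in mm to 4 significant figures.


Approach: apply the rectangular weir equation with a volume-to-depth conversion, Q = (2/3)*Cd*L*sqrt(2g)*H^1.5; d = Q*t/A * 1000.
Step 1 — weir discharge:
  Q = (2/3)*0.637*2.578*sqrt(2*9.81)*0.3274^1.5 = 0.908445 m^3/s
Step 2 — volume: V = 0.908445 * 4.419*3600 = 14451.9 m^3
Step 3 — depth: d = V/A * 1000 = 14451.9/4325 * 1000 = 3341 mm
Therefore the depth of water applied = 3341 mm.


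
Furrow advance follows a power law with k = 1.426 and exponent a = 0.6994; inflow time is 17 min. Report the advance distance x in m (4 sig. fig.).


Approach: apply the power-law advance function, x = k*t^a.
x = 1.426 * 17^0.6994 = 10.34 m
Therefore the advance distance x = 10.34 m.


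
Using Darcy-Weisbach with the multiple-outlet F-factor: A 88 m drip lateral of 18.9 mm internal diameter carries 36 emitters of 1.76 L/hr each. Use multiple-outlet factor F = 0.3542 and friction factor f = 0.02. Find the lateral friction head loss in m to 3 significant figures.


Approach: apply Darcy-Weisbach with the multiple-outlet F-factor, Q = n*q/(3600*1000) m^3/s; v = Q/A; hf = F*f*(L/D)*(v^2/(2g)).
Q = 36*1.76/(3600*1000) = 1.7600e-05 m^3/s
A = pi*(18.9e-3/2)^2 = 2.8055e-04 m^2, so v = Q/A = 0.062733 m/s
hf = 0.3542*0.02*(88/0.0189)*(0.062733^2/(2*9.81)) = 0.00662 m
Therefore the lateral friction head loss = 0.00662 m.


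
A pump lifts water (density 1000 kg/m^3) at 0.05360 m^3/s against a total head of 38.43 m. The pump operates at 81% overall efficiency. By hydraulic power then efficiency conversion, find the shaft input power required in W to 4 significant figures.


Approach: apply hydraulic power then efficiency conversion, P = rho*g*Q*H; P_in = P/eta.
Step 1 — hydraulic power (P = rho*g*Q*H):
  P = 1000 * 9.81 * 0.05360 * 38.43 = 20207.1 W
Step 2 — input power: P_in = P/eta = 20207.1 / 0.81 = 24950 W
Therefore the shaft input power required = 24950 W.


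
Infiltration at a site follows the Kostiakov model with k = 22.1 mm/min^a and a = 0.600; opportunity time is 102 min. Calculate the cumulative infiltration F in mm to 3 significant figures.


Approach: apply the Kostiakov infiltration equation, F = k*t^a.
F = 22.1 * 102^0.600 = 354 mm
Therefore the cumulative infiltration F = 354 mm.


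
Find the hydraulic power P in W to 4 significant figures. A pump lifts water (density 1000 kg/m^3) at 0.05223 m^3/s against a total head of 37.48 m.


Approach: apply the hydraulic power relation, P = rho*g*Q*H.
P = 1000 * 9.81 * 0.05223 * 37.48 = 19200 W
Therefore the hydraulic power P = 19200 W.


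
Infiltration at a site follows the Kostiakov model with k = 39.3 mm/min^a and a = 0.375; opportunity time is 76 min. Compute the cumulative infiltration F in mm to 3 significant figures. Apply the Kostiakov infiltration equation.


Approach: apply the Kostiakov infiltration equation, F = k*t^a.
F = 39.3 * 76^0.375 = 199 mm
Therefore the cumulative infiltration F = 199 mm.


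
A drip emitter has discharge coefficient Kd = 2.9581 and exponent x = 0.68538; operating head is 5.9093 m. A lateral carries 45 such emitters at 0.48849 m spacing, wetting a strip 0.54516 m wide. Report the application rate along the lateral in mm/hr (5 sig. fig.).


Approach: apply the emitter equation with a lateral mass balance, q = Kd*h^x; Q = n*q; rate = Q/(n*spacing*width).
Step 1 — single emitter flow (q = Kd*h^x):
  q = 2.9581 * 5.9093^0.68538 = 9.995585 L/hr
Step 2 — total lateral flow: Q = 45 * 9.995585 = 449.8013 L/hr
Step 3 — wetted area: A = 45 * 0.48849 * 0.54516 = 11.98373 m^2
Step 4 — application rate: Q/A = 449.8013/11.98373 = 37.534 mm/hr
Therefore the application rate along the lateral = 37.534 mm/hr.


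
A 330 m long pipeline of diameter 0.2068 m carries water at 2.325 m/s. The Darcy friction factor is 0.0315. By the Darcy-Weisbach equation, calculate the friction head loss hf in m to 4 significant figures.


Approach: apply the Darcy-Weisbach equation, hf = f*(L/D)*(v^2/(2g)).
hf = 0.0315 * (330/0.2068) * (2.325^2 / (2*9.81))
hf = 13.85 m
Therefore the friction head loss hf = 13.85 m.


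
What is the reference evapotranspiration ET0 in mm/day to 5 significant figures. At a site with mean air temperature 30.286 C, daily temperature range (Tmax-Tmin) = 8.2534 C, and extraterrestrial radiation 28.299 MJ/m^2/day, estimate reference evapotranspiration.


Approach: apply the Hargreaves-Samani method, ET0 = 0.0023*(Tmean+17.8)*sqrt(Tmax-Tmin)*0.408*Ra.
ET0 = 0.0023*(30.286+17.8)*sqrt(8.2534)*0.408*28.299 = 3.6685 mm/day
Therefore the reference evapotranspiration ET0 = 3.6685 mm/day.


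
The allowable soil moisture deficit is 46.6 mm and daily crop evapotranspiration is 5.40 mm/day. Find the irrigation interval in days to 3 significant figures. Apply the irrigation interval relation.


Approach: apply the irrigation interval relation, interval = SMD / ETc.
interval = 46.6 / 5.40 = 8.63 days
Therefore the irrigation interval = 8.63 days.


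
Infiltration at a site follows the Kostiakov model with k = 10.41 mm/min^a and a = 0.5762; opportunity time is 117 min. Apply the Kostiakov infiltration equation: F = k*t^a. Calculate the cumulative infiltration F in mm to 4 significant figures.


F = 10.41 * 117^0.5762 = 161.9 mm
Therefore the cumulative infiltration F = 161.9 mm.


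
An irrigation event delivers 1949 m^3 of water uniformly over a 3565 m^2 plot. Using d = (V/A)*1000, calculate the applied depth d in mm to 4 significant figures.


d = (1949 / 3565) * 1000 = 546.7 mm
Therefore the applied depth d = 546.7 mm.


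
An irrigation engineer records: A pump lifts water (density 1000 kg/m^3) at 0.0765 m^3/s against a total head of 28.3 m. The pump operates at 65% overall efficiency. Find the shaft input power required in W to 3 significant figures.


Approach: apply hydraulic power then efficiency conversion, P = rho*g*Q*H; P_in = P/eta.
Step 1 — hydraulic power (P = rho*g*Q*H):
  P = 1000 * 9.81 * 0.0765 * 28.3 = 21238 W
Step 2 — input power: P_in = P/eta = 21238 / 0.65 = 32700 W
Therefore the shaft input power required = 32700 W.


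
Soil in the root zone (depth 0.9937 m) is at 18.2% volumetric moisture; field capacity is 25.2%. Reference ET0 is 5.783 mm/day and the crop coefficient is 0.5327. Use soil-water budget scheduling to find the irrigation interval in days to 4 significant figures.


Approach: apply soil-water budget scheduling, SMD = (FC-theta)/100*depth*1000; ETc = ET0*Kc; interval = SMD/ETc.
Step 1 — soil moisture deficit:
  SMD = (25.2 - 18.2)/100 * 0.9937 * 1000 = 69.5590 mm
Step 2 — daily crop ET (ETc = ET0*Kc):
  ETc = 5.783 * 0.5327 = 3.08060 mm/day
Step 3 — irrigation interval (SMD/ETc):
  interval = 69.5590 / 3.08060 = 22.58 days
Therefore the irrigation interval = 22.58 days.


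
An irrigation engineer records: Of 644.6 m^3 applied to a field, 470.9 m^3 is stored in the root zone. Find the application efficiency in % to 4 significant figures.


Approach: apply the application efficiency ratio, Ea = (stored/applied)*100.
Ea = (470.9/644.6)*100 = 73.05 %
Therefore the application efficiency = 73.05 %.


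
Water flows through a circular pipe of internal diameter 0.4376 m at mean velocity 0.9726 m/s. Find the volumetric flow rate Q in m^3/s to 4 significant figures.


Approach: apply the continuity equation for pipe flow, Q = A * v with A = pi*(D/2)^2.
A = pi*(0.4376/2)^2 = 0.150399 m^2
Q = 0.150399 * 0.9726 = 0.1463 m^3/s
Therefore the volumetric flow rate Q = 0.1463 m^3/s.


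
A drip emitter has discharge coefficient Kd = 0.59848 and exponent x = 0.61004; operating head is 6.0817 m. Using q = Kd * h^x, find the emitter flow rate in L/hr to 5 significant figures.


q = 0.59848 * 6.0817^0.61004 = 1.8003 L/hr
Therefore the emitter flow rate = 1.8003 L/hr.


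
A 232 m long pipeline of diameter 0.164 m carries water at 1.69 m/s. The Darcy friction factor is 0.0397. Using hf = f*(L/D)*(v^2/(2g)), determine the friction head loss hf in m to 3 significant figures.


hf = 0.0397 * (232/0.164) * (1.69^2 / (2*9.81))
hf = 8.18 m
Therefore the friction head loss hf = 8.18 m.


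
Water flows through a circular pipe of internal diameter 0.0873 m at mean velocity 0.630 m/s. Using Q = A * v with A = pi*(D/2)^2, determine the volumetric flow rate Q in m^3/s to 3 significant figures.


A = pi*(0.0873/2)^2 = 0.0059857 m^2
Q = 0.0059857 * 0.630 = 0.00377 m^3/s
Therefore the volumetric flow rate Q = 0.00377 m^3/s.


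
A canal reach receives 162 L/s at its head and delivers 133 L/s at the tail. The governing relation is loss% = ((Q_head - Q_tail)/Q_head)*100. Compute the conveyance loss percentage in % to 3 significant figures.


loss = ((162 - 133)/162)*100 = 17.9 %
Therefore the conveyance loss percentage = 17.9 %.


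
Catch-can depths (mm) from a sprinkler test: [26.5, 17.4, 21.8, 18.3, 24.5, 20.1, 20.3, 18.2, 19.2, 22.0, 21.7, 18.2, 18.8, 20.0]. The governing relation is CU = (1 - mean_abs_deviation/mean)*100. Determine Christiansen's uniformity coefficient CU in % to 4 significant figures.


mean = 20.5000 mm
mean |d_i - mean| = 2.00000 mm
CU = (1 - 2.00000/20.5000)*100 = 90.24 %
Therefore Christiansen's uniformity coefficient CU = 90.24 %.


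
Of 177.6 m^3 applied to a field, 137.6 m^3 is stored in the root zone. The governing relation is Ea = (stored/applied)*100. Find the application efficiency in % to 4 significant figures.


Ea = (137.6/177.6)*100 = 77.48 %
Therefore the application efficiency = 77.48 %.


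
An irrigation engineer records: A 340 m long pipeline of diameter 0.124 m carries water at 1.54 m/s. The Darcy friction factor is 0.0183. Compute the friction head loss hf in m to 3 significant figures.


Approach: apply the Darcy-Weisbach equation, hf = f*(L/D)*(v^2/(2g)).
hf = 0.0183 * (340/0.124) * (1.54^2 / (2*9.81))
hf = 6.07 m
Therefore the friction head loss hf = 6.07 m.
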